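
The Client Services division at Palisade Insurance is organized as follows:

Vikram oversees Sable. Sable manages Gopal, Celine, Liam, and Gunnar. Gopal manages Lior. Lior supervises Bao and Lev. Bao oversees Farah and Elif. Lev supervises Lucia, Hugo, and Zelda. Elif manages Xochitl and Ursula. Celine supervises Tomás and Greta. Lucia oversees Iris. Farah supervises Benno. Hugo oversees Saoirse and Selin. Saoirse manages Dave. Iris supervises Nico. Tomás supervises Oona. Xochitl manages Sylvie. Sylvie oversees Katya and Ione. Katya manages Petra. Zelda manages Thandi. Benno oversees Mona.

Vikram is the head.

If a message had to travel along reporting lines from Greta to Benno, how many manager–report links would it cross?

7

Greta is 2 levels below Sable, and Benno is 5 levels below Sable (their lowest common manager). The shortest path runs up from Greta to Sable and back down to Benno: 2 + 5 = 7 links.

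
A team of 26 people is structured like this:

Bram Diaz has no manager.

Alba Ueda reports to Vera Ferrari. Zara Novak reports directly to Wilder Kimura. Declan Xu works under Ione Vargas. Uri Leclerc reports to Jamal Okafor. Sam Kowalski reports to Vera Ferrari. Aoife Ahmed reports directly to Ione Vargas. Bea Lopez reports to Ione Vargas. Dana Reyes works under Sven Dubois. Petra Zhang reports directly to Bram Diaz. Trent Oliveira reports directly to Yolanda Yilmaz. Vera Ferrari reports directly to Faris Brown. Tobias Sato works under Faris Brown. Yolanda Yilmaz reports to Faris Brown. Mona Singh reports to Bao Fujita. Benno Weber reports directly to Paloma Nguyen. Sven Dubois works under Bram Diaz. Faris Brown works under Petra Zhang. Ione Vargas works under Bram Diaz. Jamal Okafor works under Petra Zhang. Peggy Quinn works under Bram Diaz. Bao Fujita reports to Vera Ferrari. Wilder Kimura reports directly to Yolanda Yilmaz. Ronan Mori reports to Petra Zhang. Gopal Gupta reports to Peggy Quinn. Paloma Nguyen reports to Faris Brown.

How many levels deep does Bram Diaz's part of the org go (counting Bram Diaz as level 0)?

5

The longest chain under Bram Diaz runs Bram Diaz → Petra Zhang → Faris Brown → Yolanda Yilmaz → Wilder Kimura → Zara Novak, which is 5 levels below Bram Diaz.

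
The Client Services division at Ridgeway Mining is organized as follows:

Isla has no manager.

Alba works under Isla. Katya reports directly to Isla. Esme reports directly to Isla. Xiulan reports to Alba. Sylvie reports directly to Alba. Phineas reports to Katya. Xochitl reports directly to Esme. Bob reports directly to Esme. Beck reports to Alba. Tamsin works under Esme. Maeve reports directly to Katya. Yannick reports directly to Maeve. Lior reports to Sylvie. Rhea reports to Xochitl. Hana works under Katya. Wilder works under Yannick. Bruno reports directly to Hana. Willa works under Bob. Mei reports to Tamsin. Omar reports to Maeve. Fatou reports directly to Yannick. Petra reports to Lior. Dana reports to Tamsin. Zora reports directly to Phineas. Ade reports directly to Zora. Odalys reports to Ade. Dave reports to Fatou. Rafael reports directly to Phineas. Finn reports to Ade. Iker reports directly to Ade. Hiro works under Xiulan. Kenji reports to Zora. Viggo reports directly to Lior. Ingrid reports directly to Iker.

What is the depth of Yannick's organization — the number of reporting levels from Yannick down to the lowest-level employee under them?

The longest chain under Yannick runs Yannick → Fatou → Dave, which is 2 levels below Yannick.

2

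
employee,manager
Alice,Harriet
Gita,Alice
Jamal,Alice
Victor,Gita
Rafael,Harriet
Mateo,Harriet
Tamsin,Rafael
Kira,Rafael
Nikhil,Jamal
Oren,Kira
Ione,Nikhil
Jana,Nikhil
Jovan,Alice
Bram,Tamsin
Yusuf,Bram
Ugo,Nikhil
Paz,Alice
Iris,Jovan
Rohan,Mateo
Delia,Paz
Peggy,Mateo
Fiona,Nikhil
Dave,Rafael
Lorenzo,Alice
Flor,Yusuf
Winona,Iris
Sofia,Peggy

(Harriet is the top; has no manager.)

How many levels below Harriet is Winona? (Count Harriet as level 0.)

4

Chain from Winona up to Harriet: Winona → Iris → Jovan → Alice → Harriet. That is 4 steps up, so Winona is 4 levels below Harriet.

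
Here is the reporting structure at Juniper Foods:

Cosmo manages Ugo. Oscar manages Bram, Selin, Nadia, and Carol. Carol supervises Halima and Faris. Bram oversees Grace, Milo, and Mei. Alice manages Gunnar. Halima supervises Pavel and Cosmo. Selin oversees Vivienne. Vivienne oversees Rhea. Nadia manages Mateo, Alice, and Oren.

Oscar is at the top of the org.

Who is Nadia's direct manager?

Nadia reports directly to Oscar.

Oscar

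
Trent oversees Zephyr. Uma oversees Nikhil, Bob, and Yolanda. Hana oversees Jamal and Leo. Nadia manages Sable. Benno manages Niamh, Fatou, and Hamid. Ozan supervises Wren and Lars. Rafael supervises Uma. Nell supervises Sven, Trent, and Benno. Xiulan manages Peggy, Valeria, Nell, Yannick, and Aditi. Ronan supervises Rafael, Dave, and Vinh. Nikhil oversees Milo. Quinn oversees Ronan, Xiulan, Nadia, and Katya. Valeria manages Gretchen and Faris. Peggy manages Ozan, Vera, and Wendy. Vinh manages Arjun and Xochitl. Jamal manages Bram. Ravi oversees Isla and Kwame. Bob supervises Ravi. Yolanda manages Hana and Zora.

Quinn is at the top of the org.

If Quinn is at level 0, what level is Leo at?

6

Chain from Leo up to Quinn: Leo → Hana → Yolanda → Uma → Rafael → Ronan → Quinn. That is 6 steps up, so Leo is 6 levels below Quinn.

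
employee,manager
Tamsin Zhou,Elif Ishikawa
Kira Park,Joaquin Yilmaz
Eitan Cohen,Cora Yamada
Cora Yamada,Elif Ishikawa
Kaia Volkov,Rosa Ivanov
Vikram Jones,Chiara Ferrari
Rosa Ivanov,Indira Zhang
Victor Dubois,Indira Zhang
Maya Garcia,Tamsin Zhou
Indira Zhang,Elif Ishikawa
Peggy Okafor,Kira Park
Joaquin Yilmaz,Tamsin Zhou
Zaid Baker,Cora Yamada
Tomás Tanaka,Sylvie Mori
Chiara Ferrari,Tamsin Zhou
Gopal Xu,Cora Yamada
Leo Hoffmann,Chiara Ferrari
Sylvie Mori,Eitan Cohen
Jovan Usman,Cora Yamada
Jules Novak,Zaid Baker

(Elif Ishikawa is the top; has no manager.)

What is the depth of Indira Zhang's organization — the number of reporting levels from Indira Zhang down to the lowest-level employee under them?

2

The longest chain under Indira Zhang runs Indira Zhang → Rosa Ivanov → Kaia Volkov, which is 2 levels below Indira Zhang.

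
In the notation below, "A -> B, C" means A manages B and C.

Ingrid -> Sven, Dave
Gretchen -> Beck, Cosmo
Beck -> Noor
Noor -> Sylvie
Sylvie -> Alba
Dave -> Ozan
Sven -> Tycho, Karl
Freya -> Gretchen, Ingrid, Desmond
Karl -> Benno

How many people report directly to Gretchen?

2

Gretchen directly manages Beck, Cosmo. That is 2 direct reports.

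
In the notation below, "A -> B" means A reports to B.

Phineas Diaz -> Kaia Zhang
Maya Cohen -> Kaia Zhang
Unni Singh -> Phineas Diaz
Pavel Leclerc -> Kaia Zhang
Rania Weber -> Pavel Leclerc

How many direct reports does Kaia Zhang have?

3

Kaia Zhang directly manages Phineas Diaz, Maya Cohen, Pavel Leclerc. That is 3 direct reports.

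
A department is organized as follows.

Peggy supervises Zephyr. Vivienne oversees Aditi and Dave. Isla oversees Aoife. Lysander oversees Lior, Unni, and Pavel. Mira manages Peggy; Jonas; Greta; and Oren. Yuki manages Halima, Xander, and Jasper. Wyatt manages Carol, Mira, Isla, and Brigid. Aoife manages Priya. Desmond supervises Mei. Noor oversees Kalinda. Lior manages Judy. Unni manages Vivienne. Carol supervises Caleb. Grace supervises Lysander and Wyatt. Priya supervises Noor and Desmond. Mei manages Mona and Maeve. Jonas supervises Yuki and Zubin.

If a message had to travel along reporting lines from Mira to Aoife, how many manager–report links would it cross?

3

Mira is 1 level below Wyatt, and Aoife is 2 levels below Wyatt (their lowest common manager). The shortest path runs up from Mira to Wyatt and back down to Aoife: 1 + 2 = 3 links.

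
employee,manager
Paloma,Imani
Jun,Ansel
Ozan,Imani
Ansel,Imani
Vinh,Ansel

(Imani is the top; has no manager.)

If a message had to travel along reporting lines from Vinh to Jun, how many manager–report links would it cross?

Vinh is 1 level below Ansel, and Jun is 1 level below Ansel (their lowest common manager). The shortest path runs up from Vinh to Ansel and back down to Jun: 1 + 1 = 2 links.

2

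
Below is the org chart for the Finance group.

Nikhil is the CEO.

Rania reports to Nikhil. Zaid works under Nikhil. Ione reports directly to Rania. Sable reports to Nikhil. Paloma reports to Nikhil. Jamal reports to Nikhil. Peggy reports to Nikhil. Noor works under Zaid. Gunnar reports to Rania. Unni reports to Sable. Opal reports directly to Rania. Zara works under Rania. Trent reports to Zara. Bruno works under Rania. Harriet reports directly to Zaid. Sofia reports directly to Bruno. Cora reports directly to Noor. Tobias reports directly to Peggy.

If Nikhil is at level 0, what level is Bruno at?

2

Chain from Bruno up to Nikhil: Bruno → Rania → Nikhil. That is 2 steps up, so Bruno is 2 levels below Nikhil.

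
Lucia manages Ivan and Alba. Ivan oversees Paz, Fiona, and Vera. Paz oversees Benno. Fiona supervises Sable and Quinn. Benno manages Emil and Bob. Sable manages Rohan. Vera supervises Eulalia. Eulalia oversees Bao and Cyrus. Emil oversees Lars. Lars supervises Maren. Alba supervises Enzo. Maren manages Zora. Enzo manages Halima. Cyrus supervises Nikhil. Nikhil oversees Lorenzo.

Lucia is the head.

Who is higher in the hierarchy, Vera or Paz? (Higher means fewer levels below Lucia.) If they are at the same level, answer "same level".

same level

Both Vera and Paz are 2 levels below Lucia.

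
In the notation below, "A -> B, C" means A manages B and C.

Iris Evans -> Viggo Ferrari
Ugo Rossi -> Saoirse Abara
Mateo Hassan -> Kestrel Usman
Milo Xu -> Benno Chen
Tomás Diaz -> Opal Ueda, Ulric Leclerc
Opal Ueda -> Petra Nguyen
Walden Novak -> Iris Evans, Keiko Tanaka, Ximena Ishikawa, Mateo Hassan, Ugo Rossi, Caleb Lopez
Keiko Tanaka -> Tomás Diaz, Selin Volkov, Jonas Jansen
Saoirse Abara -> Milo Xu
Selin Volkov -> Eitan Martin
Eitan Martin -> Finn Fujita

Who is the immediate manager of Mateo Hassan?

Mateo Hassan reports directly to Walden Novak.

Walden Novak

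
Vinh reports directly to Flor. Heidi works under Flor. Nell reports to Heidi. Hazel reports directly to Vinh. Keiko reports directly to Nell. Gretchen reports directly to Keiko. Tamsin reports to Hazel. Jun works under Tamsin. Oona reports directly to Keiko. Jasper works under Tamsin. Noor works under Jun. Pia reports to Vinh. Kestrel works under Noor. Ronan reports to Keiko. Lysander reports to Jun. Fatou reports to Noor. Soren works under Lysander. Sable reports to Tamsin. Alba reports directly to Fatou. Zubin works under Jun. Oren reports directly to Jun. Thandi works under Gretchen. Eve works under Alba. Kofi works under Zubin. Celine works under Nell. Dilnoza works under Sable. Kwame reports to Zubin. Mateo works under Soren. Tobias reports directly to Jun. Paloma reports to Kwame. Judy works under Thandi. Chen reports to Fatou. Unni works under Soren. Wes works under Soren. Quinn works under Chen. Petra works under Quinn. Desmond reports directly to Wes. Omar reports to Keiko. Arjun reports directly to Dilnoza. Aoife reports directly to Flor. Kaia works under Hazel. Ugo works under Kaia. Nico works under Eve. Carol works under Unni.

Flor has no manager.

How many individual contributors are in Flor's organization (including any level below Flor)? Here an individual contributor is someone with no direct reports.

The people in Flor's organization with no one reporting to them are Aoife, Celine, Omar, Ronan, Oona, Judy, Pia, Ugo, Arjun, Jasper, Tobias, Oren, Paloma, Kofi, Desmond, Carol, Mateo, Petra, Nico, Kestrel. That is 20.

20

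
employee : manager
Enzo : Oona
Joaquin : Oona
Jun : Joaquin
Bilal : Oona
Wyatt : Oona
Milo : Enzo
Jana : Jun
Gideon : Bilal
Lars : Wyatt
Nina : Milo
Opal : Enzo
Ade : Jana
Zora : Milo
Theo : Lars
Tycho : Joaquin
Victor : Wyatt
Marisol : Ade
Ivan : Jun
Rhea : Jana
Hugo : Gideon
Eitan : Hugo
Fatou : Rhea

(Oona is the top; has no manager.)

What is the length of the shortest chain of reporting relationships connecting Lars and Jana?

Lars is 2 levels below Oona, and Jana is 3 levels below Oona (their lowest common manager). The shortest path runs up from Lars to Oona and back down to Jana: 2 + 3 = 5 links.

5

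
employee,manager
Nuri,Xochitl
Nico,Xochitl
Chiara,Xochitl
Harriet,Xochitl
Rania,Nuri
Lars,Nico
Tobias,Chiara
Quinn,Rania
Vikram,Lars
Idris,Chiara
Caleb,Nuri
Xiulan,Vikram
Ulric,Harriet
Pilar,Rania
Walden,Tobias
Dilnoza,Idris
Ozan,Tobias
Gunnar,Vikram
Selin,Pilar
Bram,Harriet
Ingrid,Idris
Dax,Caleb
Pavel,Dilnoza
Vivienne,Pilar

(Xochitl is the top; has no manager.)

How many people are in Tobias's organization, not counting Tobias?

2

Tobias directly manages Walden, Ozan. Walden has no reports. Ozan has no reports. So Tobias's organization is 2 direct reports plus everyone under them: 1 + 1 = 2.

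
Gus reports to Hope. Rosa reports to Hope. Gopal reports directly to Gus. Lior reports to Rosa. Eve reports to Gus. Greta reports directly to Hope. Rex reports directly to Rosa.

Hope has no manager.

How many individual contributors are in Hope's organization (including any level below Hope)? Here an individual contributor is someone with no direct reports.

The people in Hope's organization with no one reporting to them are Greta, Rex, Lior, Eve, Gopal. That is 5.

5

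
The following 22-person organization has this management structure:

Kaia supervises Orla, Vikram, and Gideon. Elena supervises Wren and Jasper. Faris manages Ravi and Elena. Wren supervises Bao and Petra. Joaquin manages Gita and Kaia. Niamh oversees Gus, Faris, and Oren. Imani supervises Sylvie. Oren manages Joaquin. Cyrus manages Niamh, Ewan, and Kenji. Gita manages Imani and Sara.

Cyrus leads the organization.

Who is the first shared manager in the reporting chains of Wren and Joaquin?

Niamh

Wren's chain of managers is Elena, Faris, Niamh, Cyrus. Joaquin's chain of managers is Oren, Niamh, Cyrus. The first manager that appears in both chains is Niamh.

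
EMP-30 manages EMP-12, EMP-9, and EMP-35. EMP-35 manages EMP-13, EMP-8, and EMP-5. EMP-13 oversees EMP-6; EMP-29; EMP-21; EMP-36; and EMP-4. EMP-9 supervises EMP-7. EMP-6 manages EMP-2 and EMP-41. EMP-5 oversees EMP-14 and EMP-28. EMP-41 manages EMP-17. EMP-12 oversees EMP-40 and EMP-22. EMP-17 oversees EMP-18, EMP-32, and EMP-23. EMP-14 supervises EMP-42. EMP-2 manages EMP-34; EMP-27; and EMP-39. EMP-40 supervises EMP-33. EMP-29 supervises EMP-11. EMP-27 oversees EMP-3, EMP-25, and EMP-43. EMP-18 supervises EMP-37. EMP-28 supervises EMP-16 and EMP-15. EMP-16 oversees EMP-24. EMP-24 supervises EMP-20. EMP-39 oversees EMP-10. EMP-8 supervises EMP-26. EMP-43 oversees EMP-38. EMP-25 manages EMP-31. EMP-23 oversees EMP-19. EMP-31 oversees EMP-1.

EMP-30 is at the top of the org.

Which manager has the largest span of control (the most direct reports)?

EMP-13

Direct-report counts: EMP-30 has 3; EMP-12 has 2; EMP-40 has 1; EMP-9 has 1; EMP-35 has 3; EMP-8 has 1; EMP-5 has 2; EMP-28 has 2; EMP-16 has 1; EMP-24 has 1; EMP-14 has 1; EMP-13 has 5; EMP-29 has 1; EMP-6 has 2; EMP-2 has 3; EMP-39 has 1; EMP-27 has 3; EMP-25 has 1; EMP-31 has 1; EMP-43 has 1; EMP-41 has 1; EMP-17 has 3; EMP-23 has 1; EMP-18 has 1. The largest is 5, held by EMP-13.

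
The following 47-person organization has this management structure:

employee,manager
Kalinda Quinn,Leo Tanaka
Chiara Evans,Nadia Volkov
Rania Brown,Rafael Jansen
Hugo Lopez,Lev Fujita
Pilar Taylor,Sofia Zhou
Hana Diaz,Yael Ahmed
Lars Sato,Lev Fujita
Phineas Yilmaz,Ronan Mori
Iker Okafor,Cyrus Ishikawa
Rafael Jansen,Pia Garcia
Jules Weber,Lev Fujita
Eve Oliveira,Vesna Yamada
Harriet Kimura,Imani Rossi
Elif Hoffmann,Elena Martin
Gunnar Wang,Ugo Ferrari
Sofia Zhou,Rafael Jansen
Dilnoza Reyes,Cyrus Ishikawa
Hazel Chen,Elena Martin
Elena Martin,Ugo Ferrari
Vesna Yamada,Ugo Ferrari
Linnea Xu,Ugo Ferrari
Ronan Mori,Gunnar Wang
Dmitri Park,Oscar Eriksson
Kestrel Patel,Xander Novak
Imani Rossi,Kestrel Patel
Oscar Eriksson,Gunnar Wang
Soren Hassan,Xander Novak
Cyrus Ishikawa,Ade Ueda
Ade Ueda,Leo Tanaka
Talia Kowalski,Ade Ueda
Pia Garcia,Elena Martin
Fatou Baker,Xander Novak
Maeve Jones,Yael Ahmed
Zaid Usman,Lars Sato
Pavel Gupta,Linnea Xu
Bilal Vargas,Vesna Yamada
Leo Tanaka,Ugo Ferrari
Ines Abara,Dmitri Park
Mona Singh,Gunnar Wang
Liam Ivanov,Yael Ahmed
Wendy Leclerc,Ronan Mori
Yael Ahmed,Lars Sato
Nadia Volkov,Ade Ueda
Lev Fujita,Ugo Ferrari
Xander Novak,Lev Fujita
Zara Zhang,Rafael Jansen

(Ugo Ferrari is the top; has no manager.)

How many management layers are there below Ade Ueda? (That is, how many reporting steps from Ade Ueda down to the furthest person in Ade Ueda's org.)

The longest chain under Ade Ueda runs Ade Ueda → Nadia Volkov → Chiara Evans, which is 2 levels below Ade Ueda.

2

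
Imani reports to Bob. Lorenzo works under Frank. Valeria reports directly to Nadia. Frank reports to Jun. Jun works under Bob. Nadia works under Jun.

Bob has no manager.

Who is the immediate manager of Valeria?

Nadia

Valeria reports directly to Nadia.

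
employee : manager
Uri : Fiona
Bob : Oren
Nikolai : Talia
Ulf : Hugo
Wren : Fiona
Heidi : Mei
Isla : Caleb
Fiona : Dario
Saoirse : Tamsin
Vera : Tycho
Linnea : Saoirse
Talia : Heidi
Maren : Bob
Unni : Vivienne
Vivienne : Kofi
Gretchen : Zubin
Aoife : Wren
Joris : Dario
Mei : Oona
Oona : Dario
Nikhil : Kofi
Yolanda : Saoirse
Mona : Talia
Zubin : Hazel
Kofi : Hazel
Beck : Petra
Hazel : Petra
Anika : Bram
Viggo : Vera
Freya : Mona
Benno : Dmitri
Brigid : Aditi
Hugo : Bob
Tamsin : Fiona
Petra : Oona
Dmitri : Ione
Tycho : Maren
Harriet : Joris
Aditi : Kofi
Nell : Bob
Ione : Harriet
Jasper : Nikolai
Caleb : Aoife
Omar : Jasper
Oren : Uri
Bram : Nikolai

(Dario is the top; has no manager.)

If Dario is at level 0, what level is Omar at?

Chain from Omar up to Dario: Omar → Jasper → Nikolai → Talia → Heidi → Mei → Oona → Dario. That is 7 steps up, so Omar is 7 levels below Dario.

7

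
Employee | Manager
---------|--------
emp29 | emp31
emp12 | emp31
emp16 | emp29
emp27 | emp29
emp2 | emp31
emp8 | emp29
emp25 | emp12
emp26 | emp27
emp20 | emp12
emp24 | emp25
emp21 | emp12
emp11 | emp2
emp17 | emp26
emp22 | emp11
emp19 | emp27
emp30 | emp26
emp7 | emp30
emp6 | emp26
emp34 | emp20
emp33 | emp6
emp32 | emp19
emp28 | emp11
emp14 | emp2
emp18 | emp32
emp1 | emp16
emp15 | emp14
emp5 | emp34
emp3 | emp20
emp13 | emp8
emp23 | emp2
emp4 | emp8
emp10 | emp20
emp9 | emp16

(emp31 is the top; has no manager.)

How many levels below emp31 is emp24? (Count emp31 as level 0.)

Chain from emp24 up to emp31: emp24 → emp25 → emp12 → emp31. That is 3 steps up, so emp24 is 3 levels below emp31.

3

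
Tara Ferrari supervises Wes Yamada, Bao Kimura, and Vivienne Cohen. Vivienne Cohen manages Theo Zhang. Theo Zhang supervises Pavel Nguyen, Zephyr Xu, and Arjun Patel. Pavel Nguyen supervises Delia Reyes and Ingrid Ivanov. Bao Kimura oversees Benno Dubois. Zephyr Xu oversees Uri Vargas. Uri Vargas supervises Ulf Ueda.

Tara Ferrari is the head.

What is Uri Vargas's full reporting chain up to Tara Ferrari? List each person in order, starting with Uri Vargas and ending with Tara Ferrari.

Uri Vargas reports to Zephyr Xu. Zephyr Xu reports to Theo Zhang. Theo Zhang reports to Vivienne Cohen. Vivienne Cohen reports to Tara Ferrari. Tara Ferrari is at the top.

Uri Vargas -> Zephyr Xu -> Theo Zhang -> Vivienne Cohen -> Tara Ferrari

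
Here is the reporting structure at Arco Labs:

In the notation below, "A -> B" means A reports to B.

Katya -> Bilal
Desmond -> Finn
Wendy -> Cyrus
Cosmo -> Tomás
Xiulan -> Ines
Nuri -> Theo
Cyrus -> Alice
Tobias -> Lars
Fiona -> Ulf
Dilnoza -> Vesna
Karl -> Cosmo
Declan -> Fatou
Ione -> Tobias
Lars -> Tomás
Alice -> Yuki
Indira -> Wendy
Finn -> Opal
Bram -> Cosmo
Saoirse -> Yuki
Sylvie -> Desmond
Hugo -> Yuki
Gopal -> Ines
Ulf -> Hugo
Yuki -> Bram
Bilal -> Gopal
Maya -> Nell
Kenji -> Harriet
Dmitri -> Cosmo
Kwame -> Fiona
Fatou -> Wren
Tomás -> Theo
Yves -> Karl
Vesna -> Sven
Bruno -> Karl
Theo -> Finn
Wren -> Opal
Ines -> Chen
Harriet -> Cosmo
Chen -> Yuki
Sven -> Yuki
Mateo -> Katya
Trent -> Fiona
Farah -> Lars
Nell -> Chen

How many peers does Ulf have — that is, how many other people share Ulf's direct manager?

Ulf reports to Hugo, and Hugo has no other direct reports. Ulf has 0 peers.

0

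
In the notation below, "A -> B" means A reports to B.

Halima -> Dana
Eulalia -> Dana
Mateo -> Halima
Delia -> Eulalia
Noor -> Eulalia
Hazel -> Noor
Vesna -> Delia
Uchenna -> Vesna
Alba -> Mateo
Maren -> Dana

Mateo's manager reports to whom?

Mateo reports to Halima, and Halima reports to Dana. So Mateo's skip-level manager is Dana.

Dana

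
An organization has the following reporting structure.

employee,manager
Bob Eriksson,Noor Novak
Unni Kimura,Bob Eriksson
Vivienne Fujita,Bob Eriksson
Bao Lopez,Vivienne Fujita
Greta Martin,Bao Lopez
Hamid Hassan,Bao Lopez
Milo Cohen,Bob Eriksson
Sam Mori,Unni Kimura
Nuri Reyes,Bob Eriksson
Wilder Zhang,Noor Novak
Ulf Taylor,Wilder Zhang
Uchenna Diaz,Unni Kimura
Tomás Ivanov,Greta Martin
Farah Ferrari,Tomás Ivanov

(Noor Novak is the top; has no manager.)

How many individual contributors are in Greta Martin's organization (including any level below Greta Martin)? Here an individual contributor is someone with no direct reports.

1

The only person in Greta Martin's organization with no one reporting to them is Farah Ferrari. That is 1.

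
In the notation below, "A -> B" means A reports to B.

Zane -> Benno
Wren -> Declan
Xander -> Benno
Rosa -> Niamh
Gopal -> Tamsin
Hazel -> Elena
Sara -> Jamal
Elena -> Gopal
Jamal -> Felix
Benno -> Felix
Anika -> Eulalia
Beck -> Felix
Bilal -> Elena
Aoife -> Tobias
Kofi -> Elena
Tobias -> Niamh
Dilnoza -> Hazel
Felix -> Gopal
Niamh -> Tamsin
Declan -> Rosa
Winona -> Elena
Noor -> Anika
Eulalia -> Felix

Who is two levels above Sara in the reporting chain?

Felix

Sara reports to Jamal, and Jamal reports to Felix. So Sara's skip-level manager is Felix.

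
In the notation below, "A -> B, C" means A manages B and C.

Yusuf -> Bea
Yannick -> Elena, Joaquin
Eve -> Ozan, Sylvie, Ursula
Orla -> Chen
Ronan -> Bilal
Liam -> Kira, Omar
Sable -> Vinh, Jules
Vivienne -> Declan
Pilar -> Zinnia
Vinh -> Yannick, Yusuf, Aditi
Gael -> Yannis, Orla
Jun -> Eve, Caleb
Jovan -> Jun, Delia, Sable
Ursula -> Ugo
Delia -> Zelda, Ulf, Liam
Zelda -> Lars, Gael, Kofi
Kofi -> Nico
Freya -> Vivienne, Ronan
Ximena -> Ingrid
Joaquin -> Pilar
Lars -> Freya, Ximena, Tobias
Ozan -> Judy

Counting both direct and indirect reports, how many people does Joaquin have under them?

2

Joaquin directly manages Pilar. Under Pilar: Zinnia (1). That's 2 in total.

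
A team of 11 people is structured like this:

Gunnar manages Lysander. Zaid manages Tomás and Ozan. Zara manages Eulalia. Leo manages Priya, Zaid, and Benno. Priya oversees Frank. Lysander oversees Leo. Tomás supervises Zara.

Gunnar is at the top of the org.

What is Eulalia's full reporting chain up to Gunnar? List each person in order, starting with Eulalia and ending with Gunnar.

Eulalia reports to Zara. Zara reports to Tomás. Tomás reports to Zaid. Zaid reports to Leo. Leo reports to Lysander. Lysander reports to Gunnar. Gunnar is at the top.

Eulalia -> Zara -> Tomás -> Zaid -> Leo -> Lysander -> Gunnar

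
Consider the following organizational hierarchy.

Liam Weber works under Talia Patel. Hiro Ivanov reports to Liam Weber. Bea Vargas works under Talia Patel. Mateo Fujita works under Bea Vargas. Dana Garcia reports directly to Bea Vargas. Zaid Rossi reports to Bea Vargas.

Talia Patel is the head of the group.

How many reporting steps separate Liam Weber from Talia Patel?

1

Chain from Liam Weber up to Talia Patel: Liam Weber → Talia Patel. That is 1 step up, so Liam Weber is 1 level below Talia Patel.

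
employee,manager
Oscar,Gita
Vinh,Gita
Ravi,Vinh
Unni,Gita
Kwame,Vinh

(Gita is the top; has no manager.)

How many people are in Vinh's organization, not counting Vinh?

Vinh directly manages Ravi, Kwame. Ravi has no reports. Kwame has no reports. So Vinh's organization is 2 direct reports plus everyone under them: 1 + 1 = 2.

2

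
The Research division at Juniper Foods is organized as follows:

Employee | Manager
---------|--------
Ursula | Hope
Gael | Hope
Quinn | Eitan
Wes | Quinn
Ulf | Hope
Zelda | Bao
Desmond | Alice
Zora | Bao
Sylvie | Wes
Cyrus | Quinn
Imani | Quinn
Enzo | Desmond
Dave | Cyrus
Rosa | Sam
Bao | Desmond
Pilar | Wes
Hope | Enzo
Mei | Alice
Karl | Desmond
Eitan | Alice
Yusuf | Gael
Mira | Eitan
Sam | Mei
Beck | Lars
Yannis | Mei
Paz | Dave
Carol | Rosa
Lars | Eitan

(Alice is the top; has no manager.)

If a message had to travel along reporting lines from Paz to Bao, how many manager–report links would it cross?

7

Paz is 5 levels below Alice, and Bao is 2 levels below Alice (their lowest common manager). The shortest path runs up from Paz to Alice and back down to Bao: 5 + 2 = 7 links.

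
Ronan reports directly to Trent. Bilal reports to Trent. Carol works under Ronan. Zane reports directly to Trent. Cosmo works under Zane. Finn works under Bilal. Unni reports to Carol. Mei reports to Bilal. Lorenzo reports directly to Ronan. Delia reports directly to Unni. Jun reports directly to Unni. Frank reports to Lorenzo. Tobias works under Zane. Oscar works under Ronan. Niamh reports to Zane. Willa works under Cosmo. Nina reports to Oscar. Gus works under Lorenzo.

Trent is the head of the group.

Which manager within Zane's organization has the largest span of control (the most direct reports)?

Direct-report counts within Zane's organization: Zane has 3; Cosmo has 1. The largest is 3, held by Zane.

Zane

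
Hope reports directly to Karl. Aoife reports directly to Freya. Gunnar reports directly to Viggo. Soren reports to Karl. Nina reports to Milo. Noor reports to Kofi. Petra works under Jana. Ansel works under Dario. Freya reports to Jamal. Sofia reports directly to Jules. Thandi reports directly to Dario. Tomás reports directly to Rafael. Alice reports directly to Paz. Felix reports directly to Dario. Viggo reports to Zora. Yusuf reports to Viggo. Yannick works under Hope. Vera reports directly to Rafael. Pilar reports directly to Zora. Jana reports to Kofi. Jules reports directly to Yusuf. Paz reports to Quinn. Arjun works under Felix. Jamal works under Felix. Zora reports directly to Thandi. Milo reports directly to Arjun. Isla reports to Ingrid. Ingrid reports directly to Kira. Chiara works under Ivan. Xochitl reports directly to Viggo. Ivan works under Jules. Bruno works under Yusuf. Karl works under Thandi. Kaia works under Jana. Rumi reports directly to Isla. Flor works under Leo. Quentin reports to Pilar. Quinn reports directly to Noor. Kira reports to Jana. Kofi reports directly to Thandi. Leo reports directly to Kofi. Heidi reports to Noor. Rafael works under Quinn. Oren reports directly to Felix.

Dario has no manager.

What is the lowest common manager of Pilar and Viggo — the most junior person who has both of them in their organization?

Zora

Pilar's chain of managers is Zora, Thandi, Dario. Viggo's chain of managers is Zora, Thandi, Dario. The first manager that appears in both chains is Zora.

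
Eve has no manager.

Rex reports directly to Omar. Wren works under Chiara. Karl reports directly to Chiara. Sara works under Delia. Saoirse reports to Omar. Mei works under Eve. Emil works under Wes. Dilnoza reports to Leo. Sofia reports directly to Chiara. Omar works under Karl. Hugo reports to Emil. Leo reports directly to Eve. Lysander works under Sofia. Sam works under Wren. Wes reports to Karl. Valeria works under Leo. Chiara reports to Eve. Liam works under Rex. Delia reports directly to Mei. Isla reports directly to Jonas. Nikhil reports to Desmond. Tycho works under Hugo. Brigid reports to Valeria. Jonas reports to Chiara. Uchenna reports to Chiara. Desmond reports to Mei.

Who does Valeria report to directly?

Leo

Valeria reports directly to Leo.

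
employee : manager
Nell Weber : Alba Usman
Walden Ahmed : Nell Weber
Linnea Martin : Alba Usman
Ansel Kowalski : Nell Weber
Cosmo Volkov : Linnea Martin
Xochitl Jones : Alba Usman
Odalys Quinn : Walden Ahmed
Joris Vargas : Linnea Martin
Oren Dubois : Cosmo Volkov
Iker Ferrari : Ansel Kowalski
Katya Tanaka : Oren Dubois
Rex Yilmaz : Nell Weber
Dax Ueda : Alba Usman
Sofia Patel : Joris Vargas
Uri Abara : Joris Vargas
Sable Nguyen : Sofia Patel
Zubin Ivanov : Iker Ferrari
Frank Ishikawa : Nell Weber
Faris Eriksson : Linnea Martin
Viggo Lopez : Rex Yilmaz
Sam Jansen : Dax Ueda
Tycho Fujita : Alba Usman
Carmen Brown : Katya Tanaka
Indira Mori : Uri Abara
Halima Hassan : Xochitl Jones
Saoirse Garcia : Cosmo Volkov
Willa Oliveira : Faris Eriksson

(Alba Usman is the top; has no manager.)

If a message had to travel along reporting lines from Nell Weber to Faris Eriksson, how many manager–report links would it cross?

Nell Weber is 1 level below Alba Usman, and Faris Eriksson is 2 levels below Alba Usman (their lowest common manager). The shortest path runs up from Nell Weber to Alba Usman and back down to Faris Eriksson: 1 + 2 = 3 links.

3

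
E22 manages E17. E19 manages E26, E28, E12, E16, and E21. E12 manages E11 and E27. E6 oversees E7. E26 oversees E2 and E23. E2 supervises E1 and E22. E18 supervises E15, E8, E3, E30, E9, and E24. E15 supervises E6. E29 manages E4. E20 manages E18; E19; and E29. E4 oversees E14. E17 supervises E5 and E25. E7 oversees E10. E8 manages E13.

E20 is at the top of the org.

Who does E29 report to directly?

E20

E29 reports directly to E20.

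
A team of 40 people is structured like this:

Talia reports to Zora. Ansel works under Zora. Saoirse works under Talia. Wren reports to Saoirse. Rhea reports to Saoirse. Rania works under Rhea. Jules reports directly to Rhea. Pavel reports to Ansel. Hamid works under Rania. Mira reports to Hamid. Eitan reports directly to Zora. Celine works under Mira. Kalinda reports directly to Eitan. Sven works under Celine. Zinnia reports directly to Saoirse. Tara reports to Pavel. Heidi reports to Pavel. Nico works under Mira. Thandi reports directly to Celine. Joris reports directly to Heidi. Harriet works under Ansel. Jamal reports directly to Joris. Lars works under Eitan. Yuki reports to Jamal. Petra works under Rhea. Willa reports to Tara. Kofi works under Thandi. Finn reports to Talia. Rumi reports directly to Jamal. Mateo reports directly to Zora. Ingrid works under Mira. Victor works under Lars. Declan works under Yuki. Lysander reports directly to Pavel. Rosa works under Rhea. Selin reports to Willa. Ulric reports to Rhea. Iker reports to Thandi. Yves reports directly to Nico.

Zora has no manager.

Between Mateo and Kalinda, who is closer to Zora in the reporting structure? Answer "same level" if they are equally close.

Mateo is 1 level below Zora; Kalinda is 2. Mateo is higher.

Mateo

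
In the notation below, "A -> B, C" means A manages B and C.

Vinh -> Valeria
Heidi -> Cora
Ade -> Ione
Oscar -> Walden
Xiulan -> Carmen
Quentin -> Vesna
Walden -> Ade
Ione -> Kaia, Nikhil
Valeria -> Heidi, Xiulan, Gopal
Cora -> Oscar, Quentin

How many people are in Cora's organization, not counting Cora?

Cora directly manages Oscar, Quentin. Under Oscar: Walden, Ade, Ione, Nikhil, Kaia (5). Under Quentin: Vesna (1). So Cora's organization is 2 direct reports plus everyone under them: 6 + 2 = 8.

8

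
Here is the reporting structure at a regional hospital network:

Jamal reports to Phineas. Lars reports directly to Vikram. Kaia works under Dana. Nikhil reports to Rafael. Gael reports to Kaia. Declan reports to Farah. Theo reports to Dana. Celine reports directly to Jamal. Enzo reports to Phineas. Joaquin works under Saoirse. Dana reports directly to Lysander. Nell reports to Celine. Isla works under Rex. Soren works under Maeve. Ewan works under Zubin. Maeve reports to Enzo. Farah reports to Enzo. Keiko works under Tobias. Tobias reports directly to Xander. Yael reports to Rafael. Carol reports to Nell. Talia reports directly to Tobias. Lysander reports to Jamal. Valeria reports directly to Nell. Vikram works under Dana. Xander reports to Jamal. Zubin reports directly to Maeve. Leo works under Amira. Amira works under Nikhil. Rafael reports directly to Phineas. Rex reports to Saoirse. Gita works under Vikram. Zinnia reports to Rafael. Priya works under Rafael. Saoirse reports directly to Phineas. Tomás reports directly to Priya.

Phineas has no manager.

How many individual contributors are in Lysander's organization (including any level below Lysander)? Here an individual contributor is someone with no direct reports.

4

The people in Lysander's organization with no one reporting to them are Gael, Theo, Lars, Gita. That is 4.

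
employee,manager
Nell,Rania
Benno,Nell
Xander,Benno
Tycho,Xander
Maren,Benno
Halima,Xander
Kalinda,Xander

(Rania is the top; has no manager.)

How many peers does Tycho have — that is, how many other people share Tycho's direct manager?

2

Tycho reports to Xander. Xander's other direct reports are Halima, Kalinda — 2 peers.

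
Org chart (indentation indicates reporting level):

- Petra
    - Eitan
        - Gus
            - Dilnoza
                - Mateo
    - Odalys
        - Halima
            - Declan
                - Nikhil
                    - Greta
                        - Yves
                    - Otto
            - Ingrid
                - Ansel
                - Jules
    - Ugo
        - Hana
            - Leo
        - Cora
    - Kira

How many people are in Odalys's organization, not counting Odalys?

9

Odalys directly manages Halima. Under Halima: Ingrid, Jules, Ansel, Declan, Nikhil, Otto, Greta, Yves (8). That's 9 in total.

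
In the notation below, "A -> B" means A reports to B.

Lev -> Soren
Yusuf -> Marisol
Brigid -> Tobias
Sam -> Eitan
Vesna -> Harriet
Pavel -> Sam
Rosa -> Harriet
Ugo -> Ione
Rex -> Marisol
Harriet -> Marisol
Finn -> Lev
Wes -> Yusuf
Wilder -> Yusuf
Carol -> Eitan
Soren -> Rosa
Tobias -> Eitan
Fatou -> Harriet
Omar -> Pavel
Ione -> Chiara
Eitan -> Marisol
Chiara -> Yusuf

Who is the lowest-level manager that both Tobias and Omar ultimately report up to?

Tobias's chain of managers is Eitan, Marisol. Omar's chain of managers is Pavel, Sam, Eitan, Marisol. The first manager that appears in both chains is Eitan.

Eitan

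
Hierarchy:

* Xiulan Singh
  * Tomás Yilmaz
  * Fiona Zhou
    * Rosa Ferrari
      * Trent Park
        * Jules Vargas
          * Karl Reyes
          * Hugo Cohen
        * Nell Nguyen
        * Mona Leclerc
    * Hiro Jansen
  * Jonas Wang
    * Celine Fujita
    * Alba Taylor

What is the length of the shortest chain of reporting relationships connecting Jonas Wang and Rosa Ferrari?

3

Jonas Wang is 1 level below Xiulan Singh, and Rosa Ferrari is 2 levels below Xiulan Singh (their lowest common manager). The shortest path runs up from Jonas Wang to Xiulan Singh and back down to Rosa Ferrari: 1 + 2 = 3 links.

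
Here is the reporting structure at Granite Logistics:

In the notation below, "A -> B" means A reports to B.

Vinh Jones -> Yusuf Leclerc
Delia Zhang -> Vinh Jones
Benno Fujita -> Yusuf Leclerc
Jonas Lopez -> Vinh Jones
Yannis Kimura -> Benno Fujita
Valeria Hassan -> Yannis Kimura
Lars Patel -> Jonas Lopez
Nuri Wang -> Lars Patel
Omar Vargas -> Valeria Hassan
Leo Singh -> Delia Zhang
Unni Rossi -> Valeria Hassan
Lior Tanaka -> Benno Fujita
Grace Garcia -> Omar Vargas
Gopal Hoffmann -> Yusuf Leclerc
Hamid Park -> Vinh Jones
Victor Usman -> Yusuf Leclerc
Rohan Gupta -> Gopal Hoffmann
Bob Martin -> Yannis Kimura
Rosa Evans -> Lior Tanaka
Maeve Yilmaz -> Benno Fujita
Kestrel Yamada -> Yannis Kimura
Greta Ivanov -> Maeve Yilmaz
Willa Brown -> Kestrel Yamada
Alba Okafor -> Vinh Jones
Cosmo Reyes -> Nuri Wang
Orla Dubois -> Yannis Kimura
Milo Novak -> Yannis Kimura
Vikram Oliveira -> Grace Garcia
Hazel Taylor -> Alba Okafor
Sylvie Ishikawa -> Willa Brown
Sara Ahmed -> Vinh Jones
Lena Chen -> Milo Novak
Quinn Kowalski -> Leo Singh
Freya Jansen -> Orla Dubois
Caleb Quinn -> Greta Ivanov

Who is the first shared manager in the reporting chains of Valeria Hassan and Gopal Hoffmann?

Yusuf Leclerc

Valeria Hassan's chain of managers is Yannis Kimura, Benno Fujita, Yusuf Leclerc. Gopal Hoffmann's chain of managers is Yusuf Leclerc. The first manager that appears in both chains is Yusuf Leclerc.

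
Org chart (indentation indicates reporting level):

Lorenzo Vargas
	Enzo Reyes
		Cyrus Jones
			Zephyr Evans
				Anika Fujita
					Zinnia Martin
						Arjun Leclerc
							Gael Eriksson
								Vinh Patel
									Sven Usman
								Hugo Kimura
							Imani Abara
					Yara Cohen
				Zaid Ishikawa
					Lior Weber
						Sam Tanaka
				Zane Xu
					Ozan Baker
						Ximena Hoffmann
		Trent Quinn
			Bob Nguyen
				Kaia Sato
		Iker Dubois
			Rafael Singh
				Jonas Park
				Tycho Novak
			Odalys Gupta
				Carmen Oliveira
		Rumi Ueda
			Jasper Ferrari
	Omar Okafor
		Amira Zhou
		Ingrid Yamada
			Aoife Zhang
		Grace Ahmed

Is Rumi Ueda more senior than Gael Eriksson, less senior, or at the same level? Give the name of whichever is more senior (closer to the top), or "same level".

Rumi Ueda

Rumi Ueda is 2 levels below Lorenzo Vargas; Gael Eriksson is 7. Rumi Ueda is higher.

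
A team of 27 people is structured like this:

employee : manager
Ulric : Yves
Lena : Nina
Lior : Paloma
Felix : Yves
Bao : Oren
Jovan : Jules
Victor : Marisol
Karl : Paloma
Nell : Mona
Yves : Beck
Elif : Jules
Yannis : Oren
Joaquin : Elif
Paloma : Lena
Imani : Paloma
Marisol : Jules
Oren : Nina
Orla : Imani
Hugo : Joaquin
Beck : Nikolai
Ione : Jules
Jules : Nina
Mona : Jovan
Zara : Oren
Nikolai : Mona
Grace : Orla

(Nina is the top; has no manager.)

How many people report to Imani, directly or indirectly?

2

Imani directly manages Orla. Under Orla: Grace (1). That's 2 in total.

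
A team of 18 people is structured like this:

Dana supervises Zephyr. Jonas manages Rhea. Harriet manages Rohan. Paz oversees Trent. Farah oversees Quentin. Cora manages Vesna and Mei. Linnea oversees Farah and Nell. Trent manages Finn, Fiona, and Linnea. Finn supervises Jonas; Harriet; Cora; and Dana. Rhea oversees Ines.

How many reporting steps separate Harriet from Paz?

Chain from Harriet up to Paz: Harriet → Finn → Trent → Paz. That is 3 steps up, so Harriet is 3 levels below Paz.

3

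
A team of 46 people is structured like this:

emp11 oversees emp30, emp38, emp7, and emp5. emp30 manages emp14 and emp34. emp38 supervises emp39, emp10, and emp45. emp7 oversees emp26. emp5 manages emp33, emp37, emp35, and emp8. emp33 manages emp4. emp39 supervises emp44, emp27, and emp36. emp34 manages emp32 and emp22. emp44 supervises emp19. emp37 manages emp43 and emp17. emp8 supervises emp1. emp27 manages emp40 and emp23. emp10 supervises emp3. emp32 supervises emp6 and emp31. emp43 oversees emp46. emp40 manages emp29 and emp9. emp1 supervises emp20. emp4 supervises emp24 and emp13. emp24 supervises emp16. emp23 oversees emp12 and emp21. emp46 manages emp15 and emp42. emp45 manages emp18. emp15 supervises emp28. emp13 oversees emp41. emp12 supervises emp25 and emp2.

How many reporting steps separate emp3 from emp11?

Chain from emp3 up to emp11: emp3 → emp10 → emp38 → emp11. That is 3 steps up, so emp3 is 3 levels below emp11.

3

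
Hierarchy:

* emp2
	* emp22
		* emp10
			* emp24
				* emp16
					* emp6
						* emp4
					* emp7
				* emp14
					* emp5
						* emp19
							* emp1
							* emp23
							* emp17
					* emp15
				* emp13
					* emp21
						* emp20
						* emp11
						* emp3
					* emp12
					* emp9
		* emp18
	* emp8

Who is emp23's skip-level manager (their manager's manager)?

emp5

emp23 reports to emp19, and emp19 reports to emp5. So emp23's skip-level manager is emp5.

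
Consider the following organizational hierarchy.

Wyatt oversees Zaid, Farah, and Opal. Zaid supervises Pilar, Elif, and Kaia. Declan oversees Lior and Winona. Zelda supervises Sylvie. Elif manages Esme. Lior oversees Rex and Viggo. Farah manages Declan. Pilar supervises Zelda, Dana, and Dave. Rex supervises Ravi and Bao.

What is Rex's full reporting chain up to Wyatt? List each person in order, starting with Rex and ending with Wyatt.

Rex reports to Lior. Lior reports to Declan. Declan reports to Farah. Farah reports to Wyatt. Wyatt is at the top.

Rex -> Lior -> Declan -> Farah -> Wyatt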